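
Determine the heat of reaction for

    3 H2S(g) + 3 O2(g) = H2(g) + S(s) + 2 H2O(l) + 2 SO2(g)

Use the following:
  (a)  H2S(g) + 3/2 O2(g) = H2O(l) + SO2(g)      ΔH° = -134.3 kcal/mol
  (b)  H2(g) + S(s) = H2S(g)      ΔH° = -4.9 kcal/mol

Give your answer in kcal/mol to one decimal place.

(a) × 2 (×2 to match 2 H2O(l) in the target): (2)·(-134.3) = -268.6 kcal/mol
(b) reversed (reverse to put H2(g) on the product side): +4.9 kcal/mol
By Hess's law, ΔH° = (2)·(-134.3) + (-1)·(-4.9) = -263.7 kcal/mol

ΔH° = -263.7 kcal/mol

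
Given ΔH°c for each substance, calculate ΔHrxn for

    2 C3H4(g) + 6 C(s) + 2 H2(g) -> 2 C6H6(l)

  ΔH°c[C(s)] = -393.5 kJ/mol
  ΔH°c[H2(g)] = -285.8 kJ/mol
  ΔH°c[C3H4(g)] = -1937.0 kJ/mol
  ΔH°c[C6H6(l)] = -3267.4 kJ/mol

With combustion enthalpies, reactants minus products:
= [2·(-1937.0) + 6·(-393.5) + 2·(-285.8)] − [2·(-3267.4)]
= -271.8 kJ/mol

ΔHrxn = -271.8 kJ/mol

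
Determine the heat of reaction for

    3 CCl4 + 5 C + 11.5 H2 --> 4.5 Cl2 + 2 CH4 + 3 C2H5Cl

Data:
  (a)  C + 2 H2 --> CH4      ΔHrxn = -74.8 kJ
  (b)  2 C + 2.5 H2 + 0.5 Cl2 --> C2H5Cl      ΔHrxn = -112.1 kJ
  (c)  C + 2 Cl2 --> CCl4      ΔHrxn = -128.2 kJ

ΔHrxn = -101.3 kJ

(a) × 2 (×2 to match 2 CH4 in the target): (2)·(-74.8) = -149.6 kJ
(b) × 3 (×3 to match 3 C2H5Cl in the target): (3)·(-112.1) = -336.3 kJ
(c) reversed and × 3 (CCl4 must end up as a reactant; ×3 to match 3 CCl4 in the target): (-3)·(-128.2) = +384.6 kJ
ΔHrxn = (2)·(-74.8) + (3)·(-112.1) + (-3)·(-128.2) = -101.3 kJ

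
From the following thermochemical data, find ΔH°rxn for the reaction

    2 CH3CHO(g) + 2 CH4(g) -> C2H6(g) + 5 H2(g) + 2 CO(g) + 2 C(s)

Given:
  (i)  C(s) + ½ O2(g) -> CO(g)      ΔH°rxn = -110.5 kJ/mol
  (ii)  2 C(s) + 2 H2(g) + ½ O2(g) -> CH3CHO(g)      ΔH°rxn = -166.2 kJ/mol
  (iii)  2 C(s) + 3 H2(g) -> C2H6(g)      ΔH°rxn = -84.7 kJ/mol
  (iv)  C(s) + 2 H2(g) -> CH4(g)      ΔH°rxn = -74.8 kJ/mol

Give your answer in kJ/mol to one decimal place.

(i) × 2: (2)·(-110.5) = -221.0 kJ/mol
(ii) reversed and × 2: (-2)·(-166.2) = +332.4 kJ/mol
(iii) as written: -84.7 kJ/mol
(iv) reversed and × 2: (-2)·(-74.8) = +149.6 kJ/mol
Summing the manipulated equations, ΔH°rxn = (2)·(-110.5) + (-2)·(-166.2) + (1)·(-84.7) + (-2)·(-74.8) = 176.3 kJ/mol

ΔH°rxn = 176.3 kJ/mol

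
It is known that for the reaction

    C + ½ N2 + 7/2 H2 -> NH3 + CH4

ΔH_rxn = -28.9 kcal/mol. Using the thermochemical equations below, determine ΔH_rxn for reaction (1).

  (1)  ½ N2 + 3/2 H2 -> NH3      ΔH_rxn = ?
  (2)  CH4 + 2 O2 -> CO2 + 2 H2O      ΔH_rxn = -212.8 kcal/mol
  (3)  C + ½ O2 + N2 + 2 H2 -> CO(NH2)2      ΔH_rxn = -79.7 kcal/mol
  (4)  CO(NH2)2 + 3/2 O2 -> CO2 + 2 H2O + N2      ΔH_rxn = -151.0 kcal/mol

ΔH_rxn = -11.0 kcal/mol

(1) as written: contributes x
(2) reversed: +212.8 kcal/mol
(3) as written: -79.7 kcal/mol
(4) as written: -151.0 kcal/mol
-28.9 = (+212.8) + (-79.7) + (-151.0) + x
x = (-28.9 − (-17.9)) / (1) = -11.0 kcal/mol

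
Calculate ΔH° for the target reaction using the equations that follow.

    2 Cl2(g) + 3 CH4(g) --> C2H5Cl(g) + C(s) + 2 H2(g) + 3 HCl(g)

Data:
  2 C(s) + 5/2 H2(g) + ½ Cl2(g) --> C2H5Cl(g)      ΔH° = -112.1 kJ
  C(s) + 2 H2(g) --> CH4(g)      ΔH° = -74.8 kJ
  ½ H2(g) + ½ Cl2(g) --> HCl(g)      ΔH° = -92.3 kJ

ΔH° = -164.6 kJ

equation 1 as written (C2H5Cl(g) already on the product side): -112.1 kJ
equation 2 reversed and × 3 (CH4(g) must end up as a reactant; ×3 to match 3 CH4(g) in the target): (-3)·(-74.8) = +224.4 kJ
equation 3 × 3 (×3 to match 3 HCl(g) in the target): (3)·(-92.3) = -276.9 kJ
Since enthalpy is a state function, ΔH° = (1)·(-112.1) + (-3)·(-74.8) + (3)·(-92.3) = -164.6 kJ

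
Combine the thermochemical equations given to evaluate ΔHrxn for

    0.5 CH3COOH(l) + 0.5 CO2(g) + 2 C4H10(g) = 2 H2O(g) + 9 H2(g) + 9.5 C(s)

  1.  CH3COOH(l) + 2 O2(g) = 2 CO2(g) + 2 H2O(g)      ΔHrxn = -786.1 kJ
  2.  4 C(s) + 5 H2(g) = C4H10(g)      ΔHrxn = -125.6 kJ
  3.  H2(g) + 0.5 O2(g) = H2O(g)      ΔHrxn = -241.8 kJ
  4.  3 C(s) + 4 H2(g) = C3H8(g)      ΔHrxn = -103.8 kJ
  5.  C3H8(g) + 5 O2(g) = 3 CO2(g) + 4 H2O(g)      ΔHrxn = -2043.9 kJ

eq. 1 × 1/2 (scale by 1/2 for the 1/2 CH3COOH(l)): (1/2)·(-786.1) = -393.05 kJ
eq. 2 reversed and × 2 (reverse to put C4H10(g) on the reactant side; ×2 to match 2 C4H10(g) in the target): (-2)·(-125.6) = +251.2 kJ
eq. 3 × 3: (3)·(-241.8) = -725.4 kJ
eq. 4 reversed and × 1/2: (-1/2)·(-103.8) = +51.9 kJ
eq. 5 reversed and × 1/2: (-1/2)·(-2043.9) = +1021.95 kJ
ΔHrxn = (-393.05) + (+251.2) + (-725.4) + (+51.9) + (+1021.95) = 206.6 kJ

ΔHrxn = 206.6 kJ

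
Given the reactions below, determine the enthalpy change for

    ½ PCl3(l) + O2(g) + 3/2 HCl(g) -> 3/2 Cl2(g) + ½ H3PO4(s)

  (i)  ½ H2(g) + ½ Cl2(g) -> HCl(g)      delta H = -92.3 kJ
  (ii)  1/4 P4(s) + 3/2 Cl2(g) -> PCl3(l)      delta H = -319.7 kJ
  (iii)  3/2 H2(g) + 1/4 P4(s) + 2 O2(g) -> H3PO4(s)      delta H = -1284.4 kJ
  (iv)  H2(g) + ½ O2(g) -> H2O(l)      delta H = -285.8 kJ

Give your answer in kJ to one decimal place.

delta H = -343.9 kJ

(i) reversed and × 3/2: (-3/2)·(-92.3) = +138.45 kJ
(ii) reversed and × 1/2: (-1/2)·(-319.7) = +159.85 kJ
(iii) × 1/2: (1/2)·(-1284.4) = -642.2 kJ
(iv): not needed.
delta H = (+138.45) + (+159.85) + (-642.2) = -343.9 kJ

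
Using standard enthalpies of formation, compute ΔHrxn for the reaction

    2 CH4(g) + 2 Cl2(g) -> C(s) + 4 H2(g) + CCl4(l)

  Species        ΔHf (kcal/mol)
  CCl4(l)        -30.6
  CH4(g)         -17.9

ΔHrxn = 5.2 kcal/mol

Products: 1·(+0.0) + 4·(+0.0) + 1·(-30.6) = -30.6
Reactants: 2·(-17.9) + 2·(+0.0) = -35.8
ΔHrxn = (-30.6) − (-35.8) = 5.2 kcal/mol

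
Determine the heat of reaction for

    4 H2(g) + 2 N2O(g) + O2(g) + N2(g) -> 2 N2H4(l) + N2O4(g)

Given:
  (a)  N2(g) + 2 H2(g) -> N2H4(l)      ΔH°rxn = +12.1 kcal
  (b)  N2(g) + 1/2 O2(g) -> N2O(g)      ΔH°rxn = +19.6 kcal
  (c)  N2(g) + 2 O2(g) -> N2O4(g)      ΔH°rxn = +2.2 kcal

(a) × 2: (2)·(+12.1) = +24.2 kcal
(b) reversed and × 2: (-2)·(+19.6) = -39.2 kcal
(c) as written: +2.2 kcal
By Hess's law, ΔH°rxn = (+24.2) + (-39.2) + (+2.2) = -12.8 kcal

ΔH°rxn = -12.8 kcal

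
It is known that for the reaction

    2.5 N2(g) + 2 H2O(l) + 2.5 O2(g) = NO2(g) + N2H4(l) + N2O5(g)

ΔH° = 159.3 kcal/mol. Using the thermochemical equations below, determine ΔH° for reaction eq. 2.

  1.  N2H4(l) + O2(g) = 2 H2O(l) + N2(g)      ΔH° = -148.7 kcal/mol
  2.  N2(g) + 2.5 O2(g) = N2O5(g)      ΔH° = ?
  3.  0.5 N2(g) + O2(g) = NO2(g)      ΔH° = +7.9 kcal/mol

ΔH° = 2.7 kcal/mol

eq. 1 reversed (N2H4(l) must end up as a product): +148.7 kcal/mol
eq. 2 as written (N2O5(g) already on the product side): contributes x
eq. 3 as written (NO2(g) already on the product side): +7.9 kcal/mol
+159.3 = (+148.7) + (+7.9) + x
x = (+159.3 − (+156.6)) / (1) = 2.7 kcal/mol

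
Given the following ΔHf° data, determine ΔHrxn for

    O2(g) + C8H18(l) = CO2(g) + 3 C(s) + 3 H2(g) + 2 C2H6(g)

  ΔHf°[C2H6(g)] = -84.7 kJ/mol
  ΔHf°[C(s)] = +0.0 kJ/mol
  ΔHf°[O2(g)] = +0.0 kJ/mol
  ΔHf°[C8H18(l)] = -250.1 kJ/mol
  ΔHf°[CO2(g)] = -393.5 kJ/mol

Products: 1·(-393.5) + 3·(+0.0) + 3·(+0.0) + 2·(-84.7) = -562.9
Reactants: 1·(+0.0) + 1·(-250.1) = -250.1
ΔHrxn = (-562.9) − (-250.1) = -312.8 kJ/mol

ΔHrxn = -312.8 kJ/mol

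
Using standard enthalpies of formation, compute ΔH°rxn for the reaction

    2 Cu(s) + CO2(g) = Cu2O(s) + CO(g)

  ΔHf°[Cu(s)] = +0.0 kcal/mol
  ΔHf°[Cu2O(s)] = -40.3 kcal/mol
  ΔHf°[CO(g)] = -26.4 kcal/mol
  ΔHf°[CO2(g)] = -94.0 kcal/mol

ΔH°rxn = 27.3 kcal/mol

Products: 1·(-40.3) + 1·(-26.4) = -66.7
Reactants: 2·(+0.0) + 1·(-94.0) = -94.0
ΔH°rxn = (-66.7) − (-94.0) = 27.3 kcal/mol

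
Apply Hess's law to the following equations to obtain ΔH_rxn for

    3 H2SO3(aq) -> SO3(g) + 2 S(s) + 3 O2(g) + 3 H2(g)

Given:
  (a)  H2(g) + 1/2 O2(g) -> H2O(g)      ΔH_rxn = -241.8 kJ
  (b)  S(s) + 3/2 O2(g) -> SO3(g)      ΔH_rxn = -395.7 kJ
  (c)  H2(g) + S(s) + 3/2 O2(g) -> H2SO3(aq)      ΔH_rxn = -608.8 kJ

(a): not needed.
(b) as written: -395.7 kJ
(c) reversed and × 3: (-3)·(-608.8) = +1826.4 kJ
Summing the manipulated equations, ΔH_rxn = (-395.7) + (+1826.4) = 1430.7 kJ

ΔH_rxn = 1430.7 kJ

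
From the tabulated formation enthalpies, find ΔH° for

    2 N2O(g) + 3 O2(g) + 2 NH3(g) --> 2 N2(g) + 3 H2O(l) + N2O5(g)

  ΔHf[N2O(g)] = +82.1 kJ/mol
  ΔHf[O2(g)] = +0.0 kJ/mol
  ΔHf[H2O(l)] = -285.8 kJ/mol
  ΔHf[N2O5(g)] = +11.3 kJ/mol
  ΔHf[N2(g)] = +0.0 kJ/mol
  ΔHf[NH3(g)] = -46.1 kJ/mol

ΔH° = -918.1 kJ/mol

Products: 2·(+0.0) + 3·(-285.8) + 1·(+11.3) = -846.1
Reactants: 2·(+82.1) + 3·(+0.0) + 2·(-46.1) = +72.0
ΔH° = (-846.1) − (+72.0) = -918.1 kJ/mol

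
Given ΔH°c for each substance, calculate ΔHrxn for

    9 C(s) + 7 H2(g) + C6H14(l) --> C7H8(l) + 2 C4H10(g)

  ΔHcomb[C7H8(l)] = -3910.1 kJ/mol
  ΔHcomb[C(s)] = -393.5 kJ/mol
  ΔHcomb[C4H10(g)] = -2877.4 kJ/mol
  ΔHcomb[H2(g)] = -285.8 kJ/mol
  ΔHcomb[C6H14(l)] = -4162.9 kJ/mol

Using ΔH = Σ nΔHc°(reactants) − Σ nΔHc°(products):
= [9·(-393.5) + 7·(-285.8) + 1·(-4162.9)] − [1·(-3910.1) + 2·(-2877.4)]
= -40.1 kJ/mol

ΔHrxn = -40.1 kJ/mol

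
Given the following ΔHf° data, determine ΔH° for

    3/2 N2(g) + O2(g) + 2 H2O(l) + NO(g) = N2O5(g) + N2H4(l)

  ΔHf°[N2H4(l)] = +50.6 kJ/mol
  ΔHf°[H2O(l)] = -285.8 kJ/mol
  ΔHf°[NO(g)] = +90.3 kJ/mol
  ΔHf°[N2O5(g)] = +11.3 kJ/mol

ΔH° = 543.2 kJ/mol

ΔH°rxn = Σ nΔHf°(products) − Σ nΔHf°(reactants).
Products: 1·(+11.3) + 1·(+50.6) = +61.9
Reactants: 3/2·(+0.0) + 1·(+0.0) + 2·(-285.8) + 1·(+90.3) = -481.3
ΔH° = (+61.9) − (-481.3) = 543.2 kJ/mol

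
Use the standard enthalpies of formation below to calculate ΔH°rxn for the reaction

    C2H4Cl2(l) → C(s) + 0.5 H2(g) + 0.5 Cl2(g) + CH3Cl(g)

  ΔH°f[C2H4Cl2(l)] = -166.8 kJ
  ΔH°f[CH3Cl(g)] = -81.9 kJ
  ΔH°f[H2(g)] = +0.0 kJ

ΔH°rxn = 84.9 kJ

Products: 1·(+0.0) + 1/2·(+0.0) + 1/2·(+0.0) + 1·(-81.9) = -81.9
Reactants: 1·(-166.8) = -166.8
ΔH°rxn = (-81.9) − (-166.8) = 84.9 kJ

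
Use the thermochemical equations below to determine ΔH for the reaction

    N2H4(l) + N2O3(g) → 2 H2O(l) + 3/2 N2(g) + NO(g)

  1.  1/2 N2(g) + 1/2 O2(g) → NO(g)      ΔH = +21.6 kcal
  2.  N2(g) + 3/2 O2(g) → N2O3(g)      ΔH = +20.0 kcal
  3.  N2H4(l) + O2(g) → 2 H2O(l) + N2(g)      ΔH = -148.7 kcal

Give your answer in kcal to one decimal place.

eq. 1 as written (NO(g) already on the product side): +21.6 kcal
eq. 2 reversed (reverse to put N2O3(g) on the reactant side): -20.0 kcal
eq. 3 as written (N2H4(l) already on the reactant side): -148.7 kcal
ΔH = (1)·(+21.6) + (-1)·(+20.0) + (1)·(-148.7) = -147.1 kcal

ΔH = -147.1 kcal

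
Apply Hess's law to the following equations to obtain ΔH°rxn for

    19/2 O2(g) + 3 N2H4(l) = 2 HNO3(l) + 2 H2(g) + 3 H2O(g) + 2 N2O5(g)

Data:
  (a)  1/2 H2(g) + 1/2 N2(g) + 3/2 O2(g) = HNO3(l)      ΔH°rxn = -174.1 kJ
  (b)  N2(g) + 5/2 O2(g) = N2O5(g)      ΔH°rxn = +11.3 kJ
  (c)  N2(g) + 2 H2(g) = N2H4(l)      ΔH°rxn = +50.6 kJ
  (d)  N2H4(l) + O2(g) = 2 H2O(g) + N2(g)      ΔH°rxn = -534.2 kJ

(a) × 2: (2)·(-174.1) = -348.2 kJ
(b) × 2: (2)·(+11.3) = +22.6 kJ
(c) reversed and × 3/2: (-3/2)·(+50.6) = -75.9 kJ
(d) × 3/2: (3/2)·(-534.2) = -801.3 kJ
Summing the manipulated equations, ΔH°rxn = (-348.2) + (+22.6) + (-75.9) + (-801.3) = -1202.8 kJ

ΔH°rxn = -1202.8 kJ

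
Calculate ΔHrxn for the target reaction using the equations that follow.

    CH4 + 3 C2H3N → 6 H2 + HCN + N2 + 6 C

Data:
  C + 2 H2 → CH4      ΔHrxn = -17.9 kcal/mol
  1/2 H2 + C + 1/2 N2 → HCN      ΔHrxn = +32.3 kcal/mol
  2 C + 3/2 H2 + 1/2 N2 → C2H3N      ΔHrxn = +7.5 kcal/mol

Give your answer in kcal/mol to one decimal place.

ΔHrxn = 27.7 kcal/mol

equation 1 reversed (CH4 must end up as a reactant): +17.9 kcal/mol
equation 2 as written (HCN already on the product side): +32.3 kcal/mol
equation 3 reversed and × 3 (C2H3N must end up as a reactant; ×3 to match 3 C2H3N in the target): (-3)·(+7.5) = -22.5 kcal/mol
Since enthalpy is a state function, ΔHrxn = (+17.9) + (+32.3) + (-22.5) = 27.7 kcal/mol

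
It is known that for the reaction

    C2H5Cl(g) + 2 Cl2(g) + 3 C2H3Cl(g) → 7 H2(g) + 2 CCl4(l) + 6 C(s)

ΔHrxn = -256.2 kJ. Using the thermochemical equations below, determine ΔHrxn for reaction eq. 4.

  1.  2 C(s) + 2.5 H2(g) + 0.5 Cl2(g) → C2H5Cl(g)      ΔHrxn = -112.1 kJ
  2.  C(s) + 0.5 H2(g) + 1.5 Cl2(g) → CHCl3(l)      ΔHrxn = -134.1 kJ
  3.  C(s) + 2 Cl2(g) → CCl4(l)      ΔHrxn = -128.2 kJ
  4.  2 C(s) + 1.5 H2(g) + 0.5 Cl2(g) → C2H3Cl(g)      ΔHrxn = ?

ΔHrxn = 37.3 kJ

eq. 1 reversed (C2H5Cl(g) must end up as a reactant): +112.1 kJ
eq. 2: not needed (CHCl3(l) appears nowhere else).
eq. 3 × 2 (×2 to match 2 CCl4(l) in the target): (2)·(-128.2) = -256.4 kJ
eq. 4 reversed and × 3 (C2H3Cl(g) must end up as a reactant; ×3 to match 3 C2H3Cl(g) in the target): contributes −3·x
-256.2 = (+112.1) + (-256.4) − 3·x
x = (-256.2 − (-144.3)) / (-3) = 37.3 kJ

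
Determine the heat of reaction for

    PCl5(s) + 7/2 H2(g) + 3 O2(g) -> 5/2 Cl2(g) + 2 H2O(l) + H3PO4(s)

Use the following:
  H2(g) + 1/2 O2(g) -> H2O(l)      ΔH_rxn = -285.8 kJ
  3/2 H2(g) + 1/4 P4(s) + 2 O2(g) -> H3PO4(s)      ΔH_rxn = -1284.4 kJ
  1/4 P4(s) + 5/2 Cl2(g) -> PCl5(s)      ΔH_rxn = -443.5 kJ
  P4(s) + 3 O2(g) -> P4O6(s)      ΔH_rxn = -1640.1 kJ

ΔH_rxn = -1412.5 kJ

equation 1 × 2: (2)·(-285.8) = -571.6 kJ
equation 2 as written: -1284.4 kJ
equation 3 reversed: +443.5 kJ
equation 4: not needed.
Combining the equations, ΔH_rxn = (-571.6) + (-1284.4) + (+443.5) = -1412.5 kJ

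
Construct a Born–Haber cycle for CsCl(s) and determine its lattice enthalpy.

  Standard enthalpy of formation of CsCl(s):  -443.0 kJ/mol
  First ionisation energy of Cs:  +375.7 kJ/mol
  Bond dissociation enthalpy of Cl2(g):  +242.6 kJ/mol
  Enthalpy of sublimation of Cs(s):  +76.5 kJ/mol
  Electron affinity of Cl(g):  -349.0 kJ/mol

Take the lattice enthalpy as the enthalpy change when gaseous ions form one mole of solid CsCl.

U = -667.5 kJ/mol

ΔHf° = 1·ΔHsub + 1·(ΣIE) + 1/2·D(Cl2) + 1·EA + U
-443.0 = 1·(+76.5) + 1·(+375.7) + 1/2·(+242.6) + 1·(-349.0) + U
U = -443.0 − (+224.5) = -667.5 kJ/mol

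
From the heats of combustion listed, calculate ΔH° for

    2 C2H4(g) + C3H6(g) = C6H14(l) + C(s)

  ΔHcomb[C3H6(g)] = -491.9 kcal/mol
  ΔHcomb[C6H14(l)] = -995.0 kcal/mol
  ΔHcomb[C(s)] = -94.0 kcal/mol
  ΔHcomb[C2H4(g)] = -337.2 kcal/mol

ΔH° = -77.3 kcal/mol

Using ΔH = Σ nΔHc°(reactants) − Σ nΔHc°(products):
= [2·(-337.2) + 1·(-491.9)] − [1·(-995.0) + 1·(-94.0)]
= -77.3 kcal/mol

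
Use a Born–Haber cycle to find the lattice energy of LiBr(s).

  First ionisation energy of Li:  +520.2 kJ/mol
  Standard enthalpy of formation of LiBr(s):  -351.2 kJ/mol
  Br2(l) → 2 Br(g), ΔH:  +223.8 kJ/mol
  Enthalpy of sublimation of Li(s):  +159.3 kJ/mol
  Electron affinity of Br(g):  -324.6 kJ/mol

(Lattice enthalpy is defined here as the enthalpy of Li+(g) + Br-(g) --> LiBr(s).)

U = -818.0 kJ/mol

ΔHf° = 1·ΔHsub + 1·(ΣIE) + 1/2·D(Br2) + 1·EA + U
-351.2 = 1·(+159.3) + 1·(+520.2) + 1/2·(+223.8) + 1·(-324.6) + U
U = -351.2 − (+466.8) = -818.0 kJ/mol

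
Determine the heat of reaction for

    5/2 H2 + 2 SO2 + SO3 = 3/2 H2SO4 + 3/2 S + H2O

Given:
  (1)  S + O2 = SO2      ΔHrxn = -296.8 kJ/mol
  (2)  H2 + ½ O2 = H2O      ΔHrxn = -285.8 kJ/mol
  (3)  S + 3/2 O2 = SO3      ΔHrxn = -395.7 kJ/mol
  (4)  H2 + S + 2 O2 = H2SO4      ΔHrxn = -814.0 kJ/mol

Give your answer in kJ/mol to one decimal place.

(1) reversed and × 2 (SO2 must end up as a reactant; ×2 to match 2 SO2 in the target): (-2)·(-296.8) = +593.6 kJ/mol
(2) as written (H2O already on the product side): -285.8 kJ/mol
(3) reversed (reverse to put SO3 on the reactant side): +395.7 kJ/mol
(4) × 3/2 (scale by 3/2 for the 3/2 H2SO4): (3/2)·(-814.0) = -1221.0 kJ/mol
Summing the manipulated equations, ΔHrxn = (+593.6) + (-285.8) + (+395.7) + (-1221.0) = -517.5 kJ/mol

ΔHrxn = -517.5 kJ/mol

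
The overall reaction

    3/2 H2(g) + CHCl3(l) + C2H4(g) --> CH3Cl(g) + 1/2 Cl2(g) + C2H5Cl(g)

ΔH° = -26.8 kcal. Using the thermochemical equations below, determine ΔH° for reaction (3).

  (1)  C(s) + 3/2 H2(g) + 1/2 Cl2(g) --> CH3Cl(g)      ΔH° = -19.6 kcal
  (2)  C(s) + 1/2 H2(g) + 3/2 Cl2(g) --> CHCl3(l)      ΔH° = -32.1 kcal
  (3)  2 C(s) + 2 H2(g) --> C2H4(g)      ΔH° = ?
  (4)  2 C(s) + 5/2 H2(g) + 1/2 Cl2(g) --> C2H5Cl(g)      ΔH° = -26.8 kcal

(1) as written: -19.6 kcal
(2) reversed: +32.1 kcal
(3) reversed: contributes −x
(4) as written: -26.8 kcal
-26.8 = (-19.6) + (+32.1) + (-26.8) − x
x = (-26.8 − (-14.3)) / (-1) = 12.5 kcal

ΔH° = 12.5 kcal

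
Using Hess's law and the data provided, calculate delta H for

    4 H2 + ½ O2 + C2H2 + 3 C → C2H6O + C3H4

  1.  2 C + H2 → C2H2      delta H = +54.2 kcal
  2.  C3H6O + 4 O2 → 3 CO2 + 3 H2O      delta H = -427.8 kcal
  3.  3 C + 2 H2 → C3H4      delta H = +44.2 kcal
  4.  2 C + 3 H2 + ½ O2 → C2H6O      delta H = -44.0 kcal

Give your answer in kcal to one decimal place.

eq. 1 reversed (reverse to put C2H2 on the reactant side): -54.2 kcal
eq. 2: not needed (C3H6O appears nowhere else).
eq. 3 as written (C3H4 already on the product side): +44.2 kcal
eq. 4 as written (C2H6O already on the product side): -44.0 kcal
By Hess's law, delta H = (-54.2) + (+44.2) + (-44.0) = -54.0 kcal

delta H = -54.0 kcal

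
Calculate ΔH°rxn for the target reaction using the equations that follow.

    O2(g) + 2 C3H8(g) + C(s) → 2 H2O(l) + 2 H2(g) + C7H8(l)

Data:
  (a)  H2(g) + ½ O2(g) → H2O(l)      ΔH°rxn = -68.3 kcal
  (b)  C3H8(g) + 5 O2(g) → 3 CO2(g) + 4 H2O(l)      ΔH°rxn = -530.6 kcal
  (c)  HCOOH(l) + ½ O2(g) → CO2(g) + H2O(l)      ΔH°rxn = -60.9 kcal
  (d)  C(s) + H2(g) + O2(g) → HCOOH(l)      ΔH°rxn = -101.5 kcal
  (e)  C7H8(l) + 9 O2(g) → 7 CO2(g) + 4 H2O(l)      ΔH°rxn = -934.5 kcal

ΔH°rxn = -84.2 kcal

(a) reversed and × 3: (-3)·(-68.3) = +204.9 kcal
(b) × 2: (2)·(-530.6) = -1061.2 kcal
(c) as written: -60.9 kcal
(d) as written: -101.5 kcal
(e) reversed: +934.5 kcal
ΔH°rxn = (-3)·(-68.3) + (2)·(-530.6) + (1)·(-60.9) + (1)·(-101.5) + (-1)·(-934.5) = -84.2 kcal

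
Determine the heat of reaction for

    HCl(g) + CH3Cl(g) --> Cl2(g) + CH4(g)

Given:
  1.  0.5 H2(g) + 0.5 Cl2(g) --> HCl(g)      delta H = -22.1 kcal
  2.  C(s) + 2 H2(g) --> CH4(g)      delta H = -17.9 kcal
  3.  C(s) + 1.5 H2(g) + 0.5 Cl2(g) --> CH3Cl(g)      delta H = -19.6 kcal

delta H = 23.8 kcal

eq. 1 reversed: +22.1 kcal
eq. 2 as written: -17.9 kcal
eq. 3 reversed: +19.6 kcal
Combining the equations, delta H = (+22.1) + (-17.9) + (+19.6) = 23.8 kcal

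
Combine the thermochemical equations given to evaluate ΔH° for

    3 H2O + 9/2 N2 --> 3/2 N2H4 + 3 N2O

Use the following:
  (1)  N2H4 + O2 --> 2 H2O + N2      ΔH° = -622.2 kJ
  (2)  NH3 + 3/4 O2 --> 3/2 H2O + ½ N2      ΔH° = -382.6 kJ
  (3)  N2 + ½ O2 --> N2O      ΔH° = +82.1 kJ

(1) reversed and × 3/2 (reverse to put N2H4 on the product side; ×3/2 to match 3/2 N2H4 in the target): (-3/2)·(-622.2) = +933.3 kJ
(2): not needed (NH3 appears nowhere else).
(3) × 3 (scale by 3 for the 3 N2O): (3)·(+82.1) = +246.3 kJ
ΔH° = (+933.3) + (+246.3) = 1179.6 kJ

ΔH° = 1179.6 kJ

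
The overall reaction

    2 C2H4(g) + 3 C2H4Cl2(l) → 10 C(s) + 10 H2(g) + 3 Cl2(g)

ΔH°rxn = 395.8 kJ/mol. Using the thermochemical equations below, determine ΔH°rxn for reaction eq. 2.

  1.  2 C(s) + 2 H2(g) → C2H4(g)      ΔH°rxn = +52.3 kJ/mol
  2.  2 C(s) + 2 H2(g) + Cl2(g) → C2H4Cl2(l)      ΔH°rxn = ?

eq. 1 reversed and × 2: (-2)·(+52.3) = -104.6 kJ/mol
eq. 2 reversed and × 3: contributes −3·x
+395.8 = (-104.6) − 3·x
x = (+395.8 − (-104.6)) / (-3) = -166.8 kJ/mol

ΔH°rxn = -166.8 kJ/mol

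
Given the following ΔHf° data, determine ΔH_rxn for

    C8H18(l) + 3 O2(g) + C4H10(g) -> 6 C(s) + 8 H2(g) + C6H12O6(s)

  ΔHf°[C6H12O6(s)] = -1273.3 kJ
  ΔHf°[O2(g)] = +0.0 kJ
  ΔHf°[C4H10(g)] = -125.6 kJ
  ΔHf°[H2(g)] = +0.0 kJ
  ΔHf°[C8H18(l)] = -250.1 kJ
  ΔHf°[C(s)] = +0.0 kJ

ΔH_rxn = -897.6 kJ

Products: 6·(+0.0) + 8·(+0.0) + 1·(-1273.3) = -1273.3
Reactants: 1·(-250.1) + 3·(+0.0) + 1·(-125.6) = -375.7
ΔH_rxn = (-1273.3) − (-375.7) = -897.6 kJ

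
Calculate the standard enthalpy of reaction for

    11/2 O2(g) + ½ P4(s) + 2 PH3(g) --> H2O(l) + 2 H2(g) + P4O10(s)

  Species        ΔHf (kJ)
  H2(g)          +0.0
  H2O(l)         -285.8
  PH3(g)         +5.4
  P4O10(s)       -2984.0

ΔH°rxn = -3280.6 kJ

ΔH°rxn = Σ nΔHf°(products) − Σ nΔHf°(reactants).
Products: 1·(-285.8) + 2·(+0.0) + 1·(-2984.0) = -3269.8
Reactants: 11/2·(+0.0) + 1/2·(+0.0) + 2·(+5.4) = +10.8
ΔH°rxn = (-3269.8) − (+10.8) = -3280.6 kJ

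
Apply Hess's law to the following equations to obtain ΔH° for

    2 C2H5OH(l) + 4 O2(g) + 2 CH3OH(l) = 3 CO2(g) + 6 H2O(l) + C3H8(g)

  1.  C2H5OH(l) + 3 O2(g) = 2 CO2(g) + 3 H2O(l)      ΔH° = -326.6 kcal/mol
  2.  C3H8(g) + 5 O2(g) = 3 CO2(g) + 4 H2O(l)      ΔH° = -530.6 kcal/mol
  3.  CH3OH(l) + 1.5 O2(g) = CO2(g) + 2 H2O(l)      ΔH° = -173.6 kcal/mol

ΔH° = -469.8 kcal/mol

eq. 1 × 2: (2)·(-326.6) = -653.2 kcal/mol
eq. 2 reversed: +530.6 kcal/mol
eq. 3 × 2: (2)·(-173.6) = -347.2 kcal/mol
ΔH° = (-653.2) + (+530.6) + (-347.2) = -469.8 kcal/mol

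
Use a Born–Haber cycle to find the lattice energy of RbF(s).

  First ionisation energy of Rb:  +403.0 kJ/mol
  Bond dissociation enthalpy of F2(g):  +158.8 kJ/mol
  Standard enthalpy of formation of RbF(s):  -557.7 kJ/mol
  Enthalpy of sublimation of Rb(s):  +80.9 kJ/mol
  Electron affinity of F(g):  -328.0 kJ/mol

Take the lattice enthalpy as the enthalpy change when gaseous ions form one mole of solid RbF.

U = -793.0 kJ/mol

ΔHf° = 1·ΔHsub + 1·(ΣIE) + 1/2·D(F2) + 1·EA + U
-557.7 = 1·(+80.9) + 1·(+403.0) + 1/2·(+158.8) + 1·(-328.0) + U
U = -557.7 − (+235.3) = -793.0 kJ/mol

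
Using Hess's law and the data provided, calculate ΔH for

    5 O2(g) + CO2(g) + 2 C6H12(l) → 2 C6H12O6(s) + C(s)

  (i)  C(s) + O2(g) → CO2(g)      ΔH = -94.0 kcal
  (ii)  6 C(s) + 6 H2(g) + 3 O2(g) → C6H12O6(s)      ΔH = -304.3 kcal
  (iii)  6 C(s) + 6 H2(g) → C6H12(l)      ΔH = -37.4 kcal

ΔH = -439.8 kcal

(i) reversed (reverse to put CO2(g) on the reactant side): +94.0 kcal
(ii) × 2 (×2 to match 2 C6H12O6(s) in the target): (2)·(-304.3) = -608.6 kcal
(iii) reversed and × 2 (reverse to put C6H12(l) on the reactant side; ×2 to match 2 C6H12(l) in the target): (-2)·(-37.4) = +74.8 kcal
Summing the manipulated equations, ΔH = (-1)·(-94.0) + (2)·(-304.3) + (-2)·(-37.4) = -439.8 kcal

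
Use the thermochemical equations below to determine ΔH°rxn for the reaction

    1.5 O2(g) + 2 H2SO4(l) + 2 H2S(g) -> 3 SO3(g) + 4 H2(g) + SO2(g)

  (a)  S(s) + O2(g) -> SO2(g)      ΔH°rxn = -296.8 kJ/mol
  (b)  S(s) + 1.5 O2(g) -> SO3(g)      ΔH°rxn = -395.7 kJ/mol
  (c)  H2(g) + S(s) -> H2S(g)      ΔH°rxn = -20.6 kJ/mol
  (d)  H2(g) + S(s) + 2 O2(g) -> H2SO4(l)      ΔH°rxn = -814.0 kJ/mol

ΔH°rxn = 185.3 kJ/mol

(a) as written (SO2(g) already on the product side): -296.8 kJ/mol
(b) × 3 (×3 to match 3 SO3(g) in the target): (3)·(-395.7) = -1187.1 kJ/mol
(c) reversed and × 2 (H2S(g) must end up as a reactant; scale by 2 for the 2 H2S(g)): (-2)·(-20.6) = +41.2 kJ/mol
(d) reversed and × 2 (reverse to put H2SO4(l) on the reactant side; ×2 to match 2 H2SO4(l) in the target): (-2)·(-814.0) = +1628.0 kJ/mol
ΔH°rxn = (-296.8) + (-1187.1) + (+41.2) + (+1628.0) = 185.3 kJ/mol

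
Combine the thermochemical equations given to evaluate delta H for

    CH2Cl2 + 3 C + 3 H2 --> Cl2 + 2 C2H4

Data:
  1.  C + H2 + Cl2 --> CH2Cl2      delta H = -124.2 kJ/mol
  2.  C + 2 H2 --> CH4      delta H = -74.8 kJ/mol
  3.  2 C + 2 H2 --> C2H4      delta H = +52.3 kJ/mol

delta H = 228.8 kJ/mol

eq. 1 reversed: +124.2 kJ/mol
eq. 2: not needed.
eq. 3 × 2: (2)·(+52.3) = +104.6 kJ/mol
delta H = (+124.2) + (+104.6) = 228.8 kJ/mol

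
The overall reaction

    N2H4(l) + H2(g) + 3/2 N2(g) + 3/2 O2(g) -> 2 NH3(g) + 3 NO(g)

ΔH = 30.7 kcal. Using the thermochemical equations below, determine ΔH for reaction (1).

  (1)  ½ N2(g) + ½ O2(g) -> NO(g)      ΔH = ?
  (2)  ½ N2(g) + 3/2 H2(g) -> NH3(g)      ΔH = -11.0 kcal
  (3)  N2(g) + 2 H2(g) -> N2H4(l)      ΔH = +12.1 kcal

ΔH = 21.6 kcal

(1) × 3: contributes 3·x
(2) × 2: (2)·(-11.0) = -22.0 kcal
(3) reversed: -12.1 kcal
+30.7 = (-22.0) + (-12.1) + 3·x
x = (+30.7 − (-34.1)) / (3) = 21.6 kcal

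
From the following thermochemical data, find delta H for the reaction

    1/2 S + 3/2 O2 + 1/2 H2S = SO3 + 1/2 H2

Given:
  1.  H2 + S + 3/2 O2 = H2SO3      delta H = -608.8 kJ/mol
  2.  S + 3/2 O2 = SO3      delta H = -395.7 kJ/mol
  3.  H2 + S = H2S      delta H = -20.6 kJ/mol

delta H = -385.4 kJ/mol

eq. 1: not needed (H2SO3 appears nowhere else).
eq. 2 as written (SO3 already on the product side): -395.7 kJ/mol
eq. 3 reversed and × 1/2 (H2S must end up as a reactant; scale by 1/2 for the 1/2 H2S): (-1/2)·(-20.6) = +10.3 kJ/mol
delta H = (1)·(-395.7) + (-1/2)·(-20.6) = -385.4 kJ/mol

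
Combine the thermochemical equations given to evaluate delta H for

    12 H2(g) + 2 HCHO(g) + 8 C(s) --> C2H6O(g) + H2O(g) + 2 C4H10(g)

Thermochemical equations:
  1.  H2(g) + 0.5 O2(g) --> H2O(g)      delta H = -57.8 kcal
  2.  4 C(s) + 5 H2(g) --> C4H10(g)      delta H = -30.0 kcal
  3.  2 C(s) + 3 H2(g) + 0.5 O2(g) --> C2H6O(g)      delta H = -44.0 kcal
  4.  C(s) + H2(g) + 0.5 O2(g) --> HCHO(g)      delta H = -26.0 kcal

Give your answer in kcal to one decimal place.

eq. 1 as written (H2O(g) already on the product side): -57.8 kcal
eq. 2 × 2 (×2 to match 2 C4H10(g) in the target): (2)·(-30.0) = -60.0 kcal
eq. 3 as written (C2H6O(g) already on the product side): -44.0 kcal
eq. 4 reversed and × 2 (HCHO(g) must end up as a reactant; ×2 to match 2 HCHO(g) in the target): (-2)·(-26.0) = +52.0 kcal
By Hess's law, delta H = (-57.8) + (-60.0) + (-44.0) + (+52.0) = -109.8 kcal

delta H = -109.8 kcal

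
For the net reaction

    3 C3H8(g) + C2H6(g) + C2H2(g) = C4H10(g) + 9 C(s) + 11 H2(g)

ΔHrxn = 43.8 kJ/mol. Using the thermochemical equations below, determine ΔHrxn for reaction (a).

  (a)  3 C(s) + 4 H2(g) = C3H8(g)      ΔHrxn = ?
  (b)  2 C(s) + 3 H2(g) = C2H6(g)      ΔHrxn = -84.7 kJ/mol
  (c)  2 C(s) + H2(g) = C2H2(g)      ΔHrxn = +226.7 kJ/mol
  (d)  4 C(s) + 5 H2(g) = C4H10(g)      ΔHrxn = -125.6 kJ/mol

ΔHrxn = -103.8 kJ/mol

(a) reversed and × 3: contributes −3·x
(b) reversed: +84.7 kJ/mol
(c) reversed: -226.7 kJ/mol
(d) as written: -125.6 kJ/mol
+43.8 = (+84.7) + (-226.7) + (-125.6) − 3·x
x = (+43.8 − (-267.6)) / (-3) = -103.8 kJ/mol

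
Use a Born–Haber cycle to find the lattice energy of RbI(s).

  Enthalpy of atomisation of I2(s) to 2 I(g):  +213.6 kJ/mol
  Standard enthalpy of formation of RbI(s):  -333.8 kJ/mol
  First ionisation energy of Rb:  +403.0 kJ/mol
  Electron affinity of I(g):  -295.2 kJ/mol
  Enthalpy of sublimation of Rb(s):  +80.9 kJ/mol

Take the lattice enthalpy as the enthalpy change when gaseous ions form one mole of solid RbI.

ΔHf° = 1·ΔHsub + 1·(ΣIE) + 1/2·D(I2) + 1·EA + U
-333.8 = 1·(+80.9) + 1·(+403.0) + 1/2·(+213.6) + 1·(-295.2) + U
U = -333.8 − (+295.5) = -629.3 kJ/mol

U = -629.3 kJ/mol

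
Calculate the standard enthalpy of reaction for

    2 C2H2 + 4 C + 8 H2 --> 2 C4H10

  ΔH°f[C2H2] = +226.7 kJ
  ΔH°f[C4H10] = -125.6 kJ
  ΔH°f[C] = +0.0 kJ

ΔHrxn = -704.6 kJ

Products: 2·(-125.6) = -251.2
Reactants: 2·(+226.7) + 4·(+0.0) + 8·(+0.0) = +453.4
ΔHrxn = (-251.2) − (+453.4) = -704.6 kJ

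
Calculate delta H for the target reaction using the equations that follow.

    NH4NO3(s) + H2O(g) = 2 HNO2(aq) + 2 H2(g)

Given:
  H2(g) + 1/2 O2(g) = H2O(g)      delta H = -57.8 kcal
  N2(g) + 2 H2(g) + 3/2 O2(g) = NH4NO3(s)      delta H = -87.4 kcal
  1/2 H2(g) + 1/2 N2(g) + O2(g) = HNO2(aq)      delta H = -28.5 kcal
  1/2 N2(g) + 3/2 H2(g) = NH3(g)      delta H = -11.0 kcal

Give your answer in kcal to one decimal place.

equation 1 reversed: +57.8 kcal
equation 2 reversed: +87.4 kcal
equation 3 × 2: (2)·(-28.5) = -57.0 kcal
equation 4: not needed.
Combining the equations, delta H = (-1)·(-57.8) + (-1)·(-87.4) + (2)·(-28.5) = 88.2 kcal

delta H = 88.2 kcal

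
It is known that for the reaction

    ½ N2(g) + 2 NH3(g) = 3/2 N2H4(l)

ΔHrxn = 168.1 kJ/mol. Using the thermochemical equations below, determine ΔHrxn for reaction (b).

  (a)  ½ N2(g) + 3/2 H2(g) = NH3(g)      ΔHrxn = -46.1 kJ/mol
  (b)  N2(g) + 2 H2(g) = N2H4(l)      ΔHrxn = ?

ΔHrxn = 50.6 kJ/mol

(a) reversed and × 2 (NH3(g) must end up as a reactant; ×2 to match 2 NH3(g) in the target): (-2)·(-46.1) = +92.2 kJ/mol
(b) × 3/2 (×3/2 to match 3/2 N2H4(l) in the target): contributes 3/2·x
+168.1 = (+92.2) + 3/2·x
x = (+168.1 − (+92.2)) / (3/2) = 50.6 kJ/mol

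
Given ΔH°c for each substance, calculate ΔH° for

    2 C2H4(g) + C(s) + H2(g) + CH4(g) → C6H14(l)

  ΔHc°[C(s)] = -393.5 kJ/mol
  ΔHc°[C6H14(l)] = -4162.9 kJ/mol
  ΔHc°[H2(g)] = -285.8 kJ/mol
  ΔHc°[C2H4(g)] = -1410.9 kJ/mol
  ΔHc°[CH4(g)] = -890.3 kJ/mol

ΔH° = -228.5 kJ/mol

Using ΔH = Σ nΔHc°(reactants) − Σ nΔHc°(products):
= [2·(-1410.9) + 1·(-393.5) + 1·(-285.8) + 1·(-890.3)] − [1·(-4162.9)]
= -228.5 kJ/mol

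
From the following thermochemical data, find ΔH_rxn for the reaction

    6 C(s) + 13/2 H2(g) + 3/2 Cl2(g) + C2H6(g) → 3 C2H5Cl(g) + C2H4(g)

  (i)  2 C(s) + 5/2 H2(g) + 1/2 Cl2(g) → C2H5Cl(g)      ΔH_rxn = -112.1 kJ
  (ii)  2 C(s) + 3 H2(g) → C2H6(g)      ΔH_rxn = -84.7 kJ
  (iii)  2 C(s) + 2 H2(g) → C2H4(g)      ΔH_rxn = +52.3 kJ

(i) × 3 (×3 to match 3 C2H5Cl(g) in the target): (3)·(-112.1) = -336.3 kJ
(ii) reversed (reverse to put C2H6(g) on the reactant side): +84.7 kJ
(iii) as written (C2H4(g) already on the product side): +52.3 kJ
Summing the manipulated equations, ΔH_rxn = (-336.3) + (+84.7) + (+52.3) = -199.3 kJ

ΔH_rxn = -199.3 kJ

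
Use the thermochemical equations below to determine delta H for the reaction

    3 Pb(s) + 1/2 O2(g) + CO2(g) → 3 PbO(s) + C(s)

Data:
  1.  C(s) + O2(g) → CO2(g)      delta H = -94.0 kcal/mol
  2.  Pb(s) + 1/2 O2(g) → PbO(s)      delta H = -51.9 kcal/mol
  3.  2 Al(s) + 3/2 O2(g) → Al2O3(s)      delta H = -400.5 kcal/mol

eq. 1 reversed: +94.0 kcal/mol
eq. 2 × 3: (3)·(-51.9) = -155.7 kcal/mol
eq. 3: not needed.
Summing the manipulated equations, delta H = (+94.0) + (-155.7) = -61.7 kcal/mol

delta H = -61.7 kcal/mol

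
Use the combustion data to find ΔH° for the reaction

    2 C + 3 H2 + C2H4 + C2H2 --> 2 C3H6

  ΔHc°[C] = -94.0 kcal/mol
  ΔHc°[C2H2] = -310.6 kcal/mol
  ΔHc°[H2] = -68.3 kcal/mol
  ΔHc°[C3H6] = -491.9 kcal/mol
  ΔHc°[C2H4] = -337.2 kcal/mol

ΔH° = -56.9 kcal/mol

With combustion enthalpies, reactants minus products:
= [2·(-94.0) + 3·(-68.3) + 1·(-337.2) + 1·(-310.6)] − [2·(-491.9)]
= -56.9 kcal/mol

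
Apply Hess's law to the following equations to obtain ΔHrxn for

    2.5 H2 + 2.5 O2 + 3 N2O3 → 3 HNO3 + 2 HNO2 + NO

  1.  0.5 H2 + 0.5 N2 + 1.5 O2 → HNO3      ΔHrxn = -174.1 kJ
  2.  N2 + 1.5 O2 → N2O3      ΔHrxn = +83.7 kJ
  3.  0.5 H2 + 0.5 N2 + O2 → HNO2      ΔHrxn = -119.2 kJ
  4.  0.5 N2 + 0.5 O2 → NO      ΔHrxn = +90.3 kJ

ΔHrxn = -921.5 kJ

eq. 1 × 3 (scale by 3 for the 3 HNO3): (3)·(-174.1) = -522.3 kJ
eq. 2 reversed and × 3 (N2O3 must end up as a reactant; scale by 3 for the 3 N2O3): (-3)·(+83.7) = -251.1 kJ
eq. 3 × 2 (scale by 2 for the 2 HNO2): (2)·(-119.2) = -238.4 kJ
eq. 4 as written (NO already on the product side): +90.3 kJ
ΔHrxn = (3)·(-174.1) + (-3)·(+83.7) + (2)·(-119.2) + (1)·(+90.3) = -921.5 kJ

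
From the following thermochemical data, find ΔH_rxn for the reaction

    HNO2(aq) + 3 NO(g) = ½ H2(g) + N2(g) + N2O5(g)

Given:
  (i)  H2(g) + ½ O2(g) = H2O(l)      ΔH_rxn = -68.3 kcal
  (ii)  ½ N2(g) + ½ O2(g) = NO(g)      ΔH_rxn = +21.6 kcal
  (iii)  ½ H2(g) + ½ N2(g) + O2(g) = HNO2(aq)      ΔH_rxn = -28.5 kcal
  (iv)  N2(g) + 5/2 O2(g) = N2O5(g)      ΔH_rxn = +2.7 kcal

(i): not needed.
(ii) reversed and × 3: (-3)·(+21.6) = -64.8 kcal
(iii) reversed: +28.5 kcal
(iv) as written: +2.7 kcal
By Hess's law, ΔH_rxn = (-64.8) + (+28.5) + (+2.7) = -33.6 kcal

ΔH_rxn = -33.6 kcal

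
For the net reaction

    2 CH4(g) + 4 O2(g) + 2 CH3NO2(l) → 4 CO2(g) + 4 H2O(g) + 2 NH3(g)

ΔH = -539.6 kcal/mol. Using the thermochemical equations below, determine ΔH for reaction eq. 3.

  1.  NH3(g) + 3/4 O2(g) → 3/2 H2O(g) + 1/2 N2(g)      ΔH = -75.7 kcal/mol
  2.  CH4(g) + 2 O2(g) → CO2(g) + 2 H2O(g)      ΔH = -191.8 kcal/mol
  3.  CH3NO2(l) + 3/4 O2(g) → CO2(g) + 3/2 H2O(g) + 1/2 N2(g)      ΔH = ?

eq. 1 reversed and × 2: (-2)·(-75.7) = +151.4 kcal/mol
eq. 2 × 2: (2)·(-191.8) = -383.6 kcal/mol
eq. 3 × 2: contributes 2·x
-539.6 = (+151.4) + (-383.6) + 2·x
x = (-539.6 − (-232.2)) / (2) = -153.7 kcal/mol

ΔH = -153.7 kcal/mol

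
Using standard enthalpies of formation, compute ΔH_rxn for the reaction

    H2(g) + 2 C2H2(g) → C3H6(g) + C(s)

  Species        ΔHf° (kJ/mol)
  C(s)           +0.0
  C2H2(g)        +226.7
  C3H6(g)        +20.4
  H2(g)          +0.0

Products: 1·(+20.4) + 1·(+0.0) = +20.4
Reactants: 1·(+0.0) + 2·(+226.7) = +453.4
ΔH_rxn = (+20.4) − (+453.4) = -433.0 kJ/mol

ΔH_rxn = -433.0 kJ/mol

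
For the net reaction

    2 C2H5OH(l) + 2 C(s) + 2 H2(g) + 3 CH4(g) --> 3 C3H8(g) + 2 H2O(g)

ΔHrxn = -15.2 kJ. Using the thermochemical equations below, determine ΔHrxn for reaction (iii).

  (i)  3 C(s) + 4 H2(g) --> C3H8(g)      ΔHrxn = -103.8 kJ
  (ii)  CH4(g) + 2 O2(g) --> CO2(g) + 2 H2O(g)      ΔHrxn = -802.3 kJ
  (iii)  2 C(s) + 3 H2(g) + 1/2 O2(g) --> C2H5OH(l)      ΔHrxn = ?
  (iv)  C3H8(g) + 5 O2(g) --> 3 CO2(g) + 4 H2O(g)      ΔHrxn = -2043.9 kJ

(i) × 2: (2)·(-103.8) = -207.6 kJ
(ii) × 3 (×3 to match 3 CH4(g) in the target): (3)·(-802.3) = -2406.9 kJ
(iii) reversed and × 2 (reverse to put C2H5OH(l) on the reactant side; ×2 to match 2 C2H5OH(l) in the target): contributes −2·x
(iv) reversed: +2043.9 kJ
-15.2 = (-207.6) + (-2406.9) + (+2043.9) − 2·x
x = (-15.2 − (-570.6)) / (-2) = -277.7 kJ

ΔHrxn = -277.7 kJ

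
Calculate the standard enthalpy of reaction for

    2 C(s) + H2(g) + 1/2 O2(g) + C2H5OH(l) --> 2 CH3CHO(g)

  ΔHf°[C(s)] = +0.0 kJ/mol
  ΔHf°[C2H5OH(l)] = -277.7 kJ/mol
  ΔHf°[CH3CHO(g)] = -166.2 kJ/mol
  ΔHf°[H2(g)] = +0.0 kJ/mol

ΔH°rxn = Σ nΔHf°(products) − Σ nΔHf°(reactants).
Products: 2·(-166.2) = -332.4
Reactants: 2·(+0.0) + 1·(+0.0) + 1/2·(+0.0) + 1·(-277.7) = -277.7
ΔHrxn = (-332.4) − (-277.7) = -54.7 kJ/mol

ΔHrxn = -54.7 kJ/mol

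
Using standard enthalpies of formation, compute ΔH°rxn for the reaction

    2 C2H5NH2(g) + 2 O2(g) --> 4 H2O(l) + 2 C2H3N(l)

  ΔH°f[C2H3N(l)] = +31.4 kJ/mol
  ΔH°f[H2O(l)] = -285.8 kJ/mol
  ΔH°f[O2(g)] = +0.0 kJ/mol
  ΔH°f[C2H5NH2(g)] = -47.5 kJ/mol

ΔH°rxn = -985.4 kJ/mol

Products: 4·(-285.8) + 2·(+31.4) = -1080.4
Reactants: 2·(-47.5) + 2·(+0.0) = -95.0
ΔH°rxn = (-1080.4) − (-95.0) = -985.4 kJ/mol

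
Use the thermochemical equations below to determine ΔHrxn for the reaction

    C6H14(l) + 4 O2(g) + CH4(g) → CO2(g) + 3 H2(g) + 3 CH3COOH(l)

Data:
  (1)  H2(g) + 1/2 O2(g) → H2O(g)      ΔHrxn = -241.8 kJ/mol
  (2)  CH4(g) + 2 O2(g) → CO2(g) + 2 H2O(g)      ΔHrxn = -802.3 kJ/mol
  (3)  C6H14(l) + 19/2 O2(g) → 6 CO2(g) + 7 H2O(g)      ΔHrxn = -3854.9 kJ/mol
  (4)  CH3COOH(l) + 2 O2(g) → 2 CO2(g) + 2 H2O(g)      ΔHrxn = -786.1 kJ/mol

(1) reversed and × 3 (reverse to put H2(g) on the product side; scale by 3 for the 3 H2(g)): (-3)·(-241.8) = +725.4 kJ/mol
(2) as written (CH4(g) already on the reactant side): -802.3 kJ/mol
(3) as written (C6H14(l) already on the reactant side): -3854.9 kJ/mol
(4) reversed and × 3 (CH3COOH(l) must end up as a product; scale by 3 for the 3 CH3COOH(l)): (-3)·(-786.1) = +2358.3 kJ/mol
Summing the manipulated equations, ΔHrxn = (-3)·(-241.8) + (1)·(-802.3) + (1)·(-3854.9) + (-3)·(-786.1) = -1573.5 kJ/mol

ΔHrxn = -1573.5 kJ/mol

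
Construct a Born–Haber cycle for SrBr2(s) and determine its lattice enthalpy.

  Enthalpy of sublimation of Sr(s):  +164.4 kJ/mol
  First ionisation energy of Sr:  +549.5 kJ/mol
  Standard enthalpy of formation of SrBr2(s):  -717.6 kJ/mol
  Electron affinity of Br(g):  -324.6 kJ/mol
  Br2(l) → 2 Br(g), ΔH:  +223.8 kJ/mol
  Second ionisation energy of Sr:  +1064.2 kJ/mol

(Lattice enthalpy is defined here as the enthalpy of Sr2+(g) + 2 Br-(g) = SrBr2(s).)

U = -2070.3 kJ/mol

ΔHf° = 1·ΔHsub + 1·(ΣIE) + 1·D(Br2) + 2·EA + U
-717.6 = 1·(+164.4) + 1·(+1613.7) + 1·(+223.8) + 2·(-324.6) + U
U = -717.6 − (+1352.7) = -2070.3 kJ/mol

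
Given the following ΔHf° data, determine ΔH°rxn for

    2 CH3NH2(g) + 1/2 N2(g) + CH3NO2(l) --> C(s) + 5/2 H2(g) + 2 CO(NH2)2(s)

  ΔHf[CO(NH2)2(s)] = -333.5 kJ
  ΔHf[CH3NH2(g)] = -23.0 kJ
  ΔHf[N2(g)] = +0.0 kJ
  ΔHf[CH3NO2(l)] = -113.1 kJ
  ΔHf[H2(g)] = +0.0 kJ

ΔH°rxn = -507.9 kJ

Products: 1·(+0.0) + 5/2·(+0.0) + 2·(-333.5) = -667.0
Reactants: 2·(-23.0) + 1/2·(+0.0) + 1·(-113.1) = -159.1
ΔH°rxn = (-667.0) − (-159.1) = -507.9 kJ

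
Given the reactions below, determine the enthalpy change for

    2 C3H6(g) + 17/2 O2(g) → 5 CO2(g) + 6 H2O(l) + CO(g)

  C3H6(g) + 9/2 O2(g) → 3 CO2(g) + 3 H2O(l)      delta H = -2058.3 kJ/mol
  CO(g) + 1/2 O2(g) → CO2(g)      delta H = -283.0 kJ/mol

equation 1 × 2 (×2 to match 2 C3H6(g) in the target): (2)·(-2058.3) = -4116.6 kJ/mol
equation 2 reversed (reverse to put CO(g) on the product side): +283.0 kJ/mol
By Hess's law, delta H = (2)·(-2058.3) + (-1)·(-283.0) = -3833.6 kJ/mol

delta H = -3833.6 kJ/mol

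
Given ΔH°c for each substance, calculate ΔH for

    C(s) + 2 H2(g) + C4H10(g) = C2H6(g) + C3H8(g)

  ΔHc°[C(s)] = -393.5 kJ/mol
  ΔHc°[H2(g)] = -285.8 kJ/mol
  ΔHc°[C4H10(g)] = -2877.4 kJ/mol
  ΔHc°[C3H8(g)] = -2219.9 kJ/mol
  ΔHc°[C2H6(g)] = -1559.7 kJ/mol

With combustion enthalpies, reactants minus products:
= [1·(-393.5) + 2·(-285.8) + 1·(-2877.4)] − [1·(-1559.7) + 1·(-2219.9)]
= -62.9 kJ/mol

ΔH = -62.9 kJ/mol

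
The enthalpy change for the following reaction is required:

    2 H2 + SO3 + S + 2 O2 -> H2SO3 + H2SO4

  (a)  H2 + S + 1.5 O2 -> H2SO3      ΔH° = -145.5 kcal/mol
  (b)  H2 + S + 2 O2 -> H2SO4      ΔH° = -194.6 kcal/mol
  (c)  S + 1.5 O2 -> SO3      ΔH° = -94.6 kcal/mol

(a) as written (H2SO3 already on the product side): -145.5 kcal/mol
(b) as written (H2SO4 already on the product side): -194.6 kcal/mol
(c) reversed (SO3 must end up as a reactant): +94.6 kcal/mol
ΔH° = (-145.5) + (-194.6) + (+94.6) = -245.5 kcal/mol

ΔH° = -245.5 kcal/mol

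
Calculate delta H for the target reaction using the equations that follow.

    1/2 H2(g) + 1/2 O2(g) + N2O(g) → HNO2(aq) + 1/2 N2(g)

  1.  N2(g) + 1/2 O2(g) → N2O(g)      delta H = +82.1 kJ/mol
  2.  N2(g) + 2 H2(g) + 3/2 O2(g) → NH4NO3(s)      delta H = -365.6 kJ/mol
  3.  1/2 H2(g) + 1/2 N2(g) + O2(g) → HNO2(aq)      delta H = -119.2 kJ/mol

eq. 1 reversed (N2O(g) must end up as a reactant): -82.1 kJ/mol
eq. 2: not needed (NH4NO3(s) appears nowhere else).
eq. 3 as written (HNO2(aq) already on the product side): -119.2 kJ/mol
delta H = (-1)·(+82.1) + (1)·(-119.2) = -201.3 kJ/mol

delta H = -201.3 kJ/mol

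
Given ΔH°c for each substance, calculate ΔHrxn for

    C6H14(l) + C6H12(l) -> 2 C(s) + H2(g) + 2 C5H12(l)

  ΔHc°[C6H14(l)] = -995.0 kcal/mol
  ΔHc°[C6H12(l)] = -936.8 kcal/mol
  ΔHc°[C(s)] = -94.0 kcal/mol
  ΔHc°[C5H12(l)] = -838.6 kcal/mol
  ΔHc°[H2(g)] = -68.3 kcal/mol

With combustion enthalpies, reactants minus products:
= [1·(-995.0) + 1·(-936.8)] − [2·(-94.0) + 1·(-68.3) + 2·(-838.6)]
= 1.7 kcal/mol

ΔHrxn = 1.7 kcal/mol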